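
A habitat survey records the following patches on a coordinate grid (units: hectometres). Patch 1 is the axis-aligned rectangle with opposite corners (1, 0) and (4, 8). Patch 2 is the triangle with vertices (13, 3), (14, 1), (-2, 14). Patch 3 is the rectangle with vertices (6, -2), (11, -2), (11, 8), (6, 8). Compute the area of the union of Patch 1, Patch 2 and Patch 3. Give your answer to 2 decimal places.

By inclusion–exclusion:
Individual areas: |Patch 1| = 24, |Patch 2| = 9.5, |Patch 3| = 50.
|Patch 1∩Patch 2| = 0.
|Patch 1∩Patch 3| = 0 (no overlap).
|Patch 2∩Patch 3| = 4.1441.
|Patch 1∩Patch 2∩Patch 3| = 0.
|Patch 1 ∪ Patch 2 ∪ Patch 3| = 83.5 − 4.1441 + 0 = 79.36.

79.36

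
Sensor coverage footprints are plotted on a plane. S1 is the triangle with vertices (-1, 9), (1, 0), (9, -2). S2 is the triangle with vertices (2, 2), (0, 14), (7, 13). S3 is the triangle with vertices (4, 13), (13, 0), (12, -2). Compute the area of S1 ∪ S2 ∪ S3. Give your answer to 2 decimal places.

By inclusion–exclusion:
Individual areas: |S1| = 34, |S2| = 41, |S3| = 15.5.
|S1∩S2| = 3.4712.
|S1∩S3| = 0.
|S2∩S3| = 0.6314.
|S1∩S2∩S3| = 0.
|S1 ∪ S2 ∪ S3| = 90.5 − 4.1026 + 0 = 86.40.

86.40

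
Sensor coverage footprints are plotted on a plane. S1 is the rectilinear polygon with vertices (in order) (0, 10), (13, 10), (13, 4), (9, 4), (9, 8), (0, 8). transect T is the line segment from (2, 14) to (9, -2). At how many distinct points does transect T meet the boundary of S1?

The segment meets the boundary at (4.625,8), (3.75,10).

2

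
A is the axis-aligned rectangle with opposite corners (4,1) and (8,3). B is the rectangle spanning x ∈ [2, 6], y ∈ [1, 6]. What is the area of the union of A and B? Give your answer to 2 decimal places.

24.00

By inclusion–exclusion:
Individual areas: |A| = 8, |B| = 20.
|A∩B|: x∈[4,6], y∈[1,3] → 2·2 = 4.
|A ∪ B| = 28 − 4 = 24.00.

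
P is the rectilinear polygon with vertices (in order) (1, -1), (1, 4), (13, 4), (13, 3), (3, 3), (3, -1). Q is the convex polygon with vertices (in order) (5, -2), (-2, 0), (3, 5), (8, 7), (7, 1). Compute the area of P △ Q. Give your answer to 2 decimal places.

38.74

|P| = 20, |Q| = 46.5, |P∩Q| = 13.881.
|P △ Q| = |P| + |Q| − 2·|P∩Q| = 20 + 46.5 − 27.7619 = 38.74.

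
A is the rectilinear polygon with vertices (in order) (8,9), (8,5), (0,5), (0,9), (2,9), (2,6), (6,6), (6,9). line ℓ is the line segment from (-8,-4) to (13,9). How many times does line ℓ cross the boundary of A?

The segment meets the boundary at (8,5.905), (6.538,5).

2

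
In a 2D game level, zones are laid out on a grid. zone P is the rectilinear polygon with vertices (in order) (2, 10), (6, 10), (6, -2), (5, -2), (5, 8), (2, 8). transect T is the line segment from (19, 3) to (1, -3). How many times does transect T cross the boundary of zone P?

2

The segment meets the boundary at (6,-1.333), (5,-1.667).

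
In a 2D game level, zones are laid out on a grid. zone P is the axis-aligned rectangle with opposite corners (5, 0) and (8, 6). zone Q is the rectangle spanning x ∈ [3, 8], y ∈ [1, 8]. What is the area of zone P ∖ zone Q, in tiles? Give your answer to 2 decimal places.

3.00

|zone P∩zone Q|: x∈[5,8], y∈[1,6] → 3·5 = 15.
|zone P| = 18.
|zone P ∖ zone Q| = |zone P| − |zone P∩zone Q| = 18 − 15 = 3.00.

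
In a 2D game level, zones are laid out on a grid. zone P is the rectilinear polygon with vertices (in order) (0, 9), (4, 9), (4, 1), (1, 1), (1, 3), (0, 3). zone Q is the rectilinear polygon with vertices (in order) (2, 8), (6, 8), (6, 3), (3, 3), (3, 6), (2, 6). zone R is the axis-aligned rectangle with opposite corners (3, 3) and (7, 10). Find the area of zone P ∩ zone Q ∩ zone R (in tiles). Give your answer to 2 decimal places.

5.00

The intersection is the polygon with vertices (3,3), (3,6), (3,8), (4,8), (4,3).
By the shoelace formula its area is 5.00.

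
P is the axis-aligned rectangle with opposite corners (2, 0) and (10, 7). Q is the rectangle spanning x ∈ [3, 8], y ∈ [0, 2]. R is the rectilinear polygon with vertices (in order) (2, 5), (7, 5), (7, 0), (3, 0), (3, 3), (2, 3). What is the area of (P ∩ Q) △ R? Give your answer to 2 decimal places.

16.00

|P ∩ Q| = 10.
|(P ∩ Q) ∩ R| = 8.
|(P ∩ Q) △ R| = 10 + 22 − 16 = 16.00.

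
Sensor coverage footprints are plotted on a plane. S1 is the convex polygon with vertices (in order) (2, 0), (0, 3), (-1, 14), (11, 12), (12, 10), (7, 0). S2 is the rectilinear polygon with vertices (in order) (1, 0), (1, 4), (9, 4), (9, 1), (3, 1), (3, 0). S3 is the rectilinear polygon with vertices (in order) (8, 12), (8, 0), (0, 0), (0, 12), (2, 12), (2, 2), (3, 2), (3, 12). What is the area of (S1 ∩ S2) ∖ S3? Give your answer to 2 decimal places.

|S1 ∩ S2| = 23.
|(S1 ∩ S2) ∩ S3| = 20.
|(S1 ∩ S2) ∖ S3| = 23 − 20 = 3.00.

3.00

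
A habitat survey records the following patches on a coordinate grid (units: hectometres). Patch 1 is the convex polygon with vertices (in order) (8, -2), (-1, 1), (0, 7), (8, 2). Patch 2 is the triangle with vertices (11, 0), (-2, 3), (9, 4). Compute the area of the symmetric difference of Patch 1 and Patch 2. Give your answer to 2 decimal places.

40.98

|Patch 1| = 44.5, |Patch 2| = 23, |Patch 1∩Patch 2| = 13.2589.
|Patch 1 △ Patch 2| = |Patch 1| + |Patch 2| − 2·|Patch 1∩Patch 2| = 44.5 + 23 − 26.5178 = 40.98.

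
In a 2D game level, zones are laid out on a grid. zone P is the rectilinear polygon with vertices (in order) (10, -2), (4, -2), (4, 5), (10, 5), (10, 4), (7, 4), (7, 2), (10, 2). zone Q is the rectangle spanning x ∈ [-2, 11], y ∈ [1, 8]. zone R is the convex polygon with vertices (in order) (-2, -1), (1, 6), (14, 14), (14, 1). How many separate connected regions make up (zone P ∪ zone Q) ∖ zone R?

2

(zone P ∪ zone Q) ∖ zone R splits into 2 disjoint pieces (area 12.75, area 18.8929).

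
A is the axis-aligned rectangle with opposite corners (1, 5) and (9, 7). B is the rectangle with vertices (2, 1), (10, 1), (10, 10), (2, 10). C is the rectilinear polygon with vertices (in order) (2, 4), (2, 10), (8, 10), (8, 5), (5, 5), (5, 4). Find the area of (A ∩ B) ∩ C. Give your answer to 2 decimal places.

12.00

The region (A ∩ B) ∩ C is the polygon with vertices (5,5), (2,5), (2,7), (8,7), (8,5).
By the shoelace formula its area is 12.00.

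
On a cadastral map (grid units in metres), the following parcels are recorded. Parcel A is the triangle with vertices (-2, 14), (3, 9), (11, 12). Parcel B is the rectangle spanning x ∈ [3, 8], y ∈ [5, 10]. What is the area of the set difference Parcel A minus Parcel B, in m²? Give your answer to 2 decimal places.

26.17

|Parcel A| = 27.5, |Parcel A∩Parcel B| = 1.3333.
|Parcel A ∖ Parcel B| = |Parcel A| − |Parcel A∩Parcel B| = 27.5 − 1.3333 = 26.17.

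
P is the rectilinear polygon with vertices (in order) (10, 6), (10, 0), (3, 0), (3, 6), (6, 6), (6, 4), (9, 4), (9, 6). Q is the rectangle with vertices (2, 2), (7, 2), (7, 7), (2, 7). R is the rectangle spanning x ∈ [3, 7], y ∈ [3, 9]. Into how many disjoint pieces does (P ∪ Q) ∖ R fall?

1

(P ∪ Q) ∖ R is a single connected region.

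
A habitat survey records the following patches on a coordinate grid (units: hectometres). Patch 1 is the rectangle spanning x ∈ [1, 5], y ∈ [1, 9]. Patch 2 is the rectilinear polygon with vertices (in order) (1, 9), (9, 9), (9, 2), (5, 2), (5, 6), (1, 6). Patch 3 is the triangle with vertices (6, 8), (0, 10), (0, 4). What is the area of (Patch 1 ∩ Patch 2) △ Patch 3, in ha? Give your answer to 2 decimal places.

|Patch 1 ∩ Patch 2| = 12.
|(Patch 1 ∩ Patch 2) ∩ Patch 3| = 10.
|(Patch 1 ∩ Patch 2) △ Patch 3| = 12 + 18 − 20 = 10.00.

10.00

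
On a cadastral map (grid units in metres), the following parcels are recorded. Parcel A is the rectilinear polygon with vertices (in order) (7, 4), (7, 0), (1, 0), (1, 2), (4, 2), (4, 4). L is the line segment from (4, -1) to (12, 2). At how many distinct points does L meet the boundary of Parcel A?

2

The segment meets the boundary at (7,0.125), (6.667,0).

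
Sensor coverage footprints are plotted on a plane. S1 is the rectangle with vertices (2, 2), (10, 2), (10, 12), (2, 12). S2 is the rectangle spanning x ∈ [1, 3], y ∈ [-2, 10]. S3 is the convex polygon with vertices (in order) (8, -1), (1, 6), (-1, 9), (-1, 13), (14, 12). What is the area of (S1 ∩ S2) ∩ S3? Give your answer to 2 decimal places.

The region (S1 ∩ S2) ∩ S3 is the polygon with vertices (2,10), (3,10), (3,4), (2,5).
By the shoelace formula its area is 5.50.

5.50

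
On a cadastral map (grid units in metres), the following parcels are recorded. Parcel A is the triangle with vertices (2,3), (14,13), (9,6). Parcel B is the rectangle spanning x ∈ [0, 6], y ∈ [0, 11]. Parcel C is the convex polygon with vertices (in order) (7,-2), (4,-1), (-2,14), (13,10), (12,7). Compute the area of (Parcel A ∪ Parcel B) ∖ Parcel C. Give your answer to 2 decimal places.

|Parcel A ∪ Parcel B| = 79.7619.
|(Parcel A ∪ Parcel B) ∩ Parcel C| = 61.9127.
|(Parcel A ∪ Parcel B) ∖ Parcel C| = 79.7619 − 61.9127 = 17.85.

17.85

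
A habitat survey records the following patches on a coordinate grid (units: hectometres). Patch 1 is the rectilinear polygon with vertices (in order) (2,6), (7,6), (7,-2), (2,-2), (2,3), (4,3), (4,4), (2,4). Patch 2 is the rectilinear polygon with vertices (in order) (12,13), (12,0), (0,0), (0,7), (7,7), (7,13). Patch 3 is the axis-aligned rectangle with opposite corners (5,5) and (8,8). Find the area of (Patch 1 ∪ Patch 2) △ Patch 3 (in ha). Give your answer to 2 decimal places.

119.00

|Patch 1 ∪ Patch 2| = 124.
|(Patch 1 ∪ Patch 2) ∩ Patch 3| = 7.
|(Patch 1 ∪ Patch 2) △ Patch 3| = 124 + 9 − 14 = 119.00.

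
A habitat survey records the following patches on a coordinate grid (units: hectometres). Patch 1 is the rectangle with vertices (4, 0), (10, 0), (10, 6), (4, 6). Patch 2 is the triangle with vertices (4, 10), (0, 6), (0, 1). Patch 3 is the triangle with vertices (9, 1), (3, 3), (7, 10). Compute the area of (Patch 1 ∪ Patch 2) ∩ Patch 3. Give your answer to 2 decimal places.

The region (Patch 1 ∪ Patch 2) ∩ Patch 3 is the polygon with vertices (4,4.75), (4.714,6), (7.889,6), (9,1), (4,2.667).
By the shoelace formula its area is 17.61.

17.61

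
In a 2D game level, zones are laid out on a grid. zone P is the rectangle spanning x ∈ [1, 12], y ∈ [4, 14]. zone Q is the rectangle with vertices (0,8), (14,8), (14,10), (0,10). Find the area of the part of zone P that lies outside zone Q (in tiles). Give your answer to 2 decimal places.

88.00

|zone P∩zone Q|: x∈[1,12], y∈[8,10] → 11·2 = 22.
|zone P| = 110.
|zone P ∖ zone Q| = |zone P| − |zone P∩zone Q| = 110 − 22 = 88.00.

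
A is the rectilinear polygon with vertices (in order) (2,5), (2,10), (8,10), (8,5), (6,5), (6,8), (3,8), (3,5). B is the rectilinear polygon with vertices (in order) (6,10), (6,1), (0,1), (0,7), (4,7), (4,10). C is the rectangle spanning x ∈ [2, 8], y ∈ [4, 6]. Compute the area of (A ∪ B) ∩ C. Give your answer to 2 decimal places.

The region (A ∪ B) ∩ C is the polygon with vertices (8,5), (6,5), (6,4), (2,4), (2,6), (8,6).
By the shoelace formula its area is 10.00.

10.00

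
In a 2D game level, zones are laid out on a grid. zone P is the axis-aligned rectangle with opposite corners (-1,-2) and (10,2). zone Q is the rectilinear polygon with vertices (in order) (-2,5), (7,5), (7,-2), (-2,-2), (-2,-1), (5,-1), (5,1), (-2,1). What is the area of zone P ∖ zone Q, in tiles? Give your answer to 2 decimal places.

|zone P| = 44, |zone P∩zone Q| = 20.
|zone P ∖ zone Q| = |zone P| − |zone P∩zone Q| = 44 − 20 = 24.00.

24.00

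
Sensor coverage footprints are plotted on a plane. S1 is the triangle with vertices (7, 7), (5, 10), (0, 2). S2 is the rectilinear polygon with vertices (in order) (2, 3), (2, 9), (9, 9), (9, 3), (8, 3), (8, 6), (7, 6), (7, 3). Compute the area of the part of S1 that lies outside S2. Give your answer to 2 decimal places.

2.42

|S1| = 15.5, |S1∩S2| = 13.0827.
|S1 ∖ S2| = |S1| − |S1∩S2| = 15.5 − 13.0827 = 2.42.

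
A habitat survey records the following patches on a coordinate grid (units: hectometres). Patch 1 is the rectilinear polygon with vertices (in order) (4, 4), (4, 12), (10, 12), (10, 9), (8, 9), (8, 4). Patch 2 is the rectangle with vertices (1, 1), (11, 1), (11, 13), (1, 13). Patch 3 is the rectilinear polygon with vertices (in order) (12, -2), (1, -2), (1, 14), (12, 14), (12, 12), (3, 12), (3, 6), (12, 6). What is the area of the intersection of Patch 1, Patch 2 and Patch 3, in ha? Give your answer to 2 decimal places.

8.00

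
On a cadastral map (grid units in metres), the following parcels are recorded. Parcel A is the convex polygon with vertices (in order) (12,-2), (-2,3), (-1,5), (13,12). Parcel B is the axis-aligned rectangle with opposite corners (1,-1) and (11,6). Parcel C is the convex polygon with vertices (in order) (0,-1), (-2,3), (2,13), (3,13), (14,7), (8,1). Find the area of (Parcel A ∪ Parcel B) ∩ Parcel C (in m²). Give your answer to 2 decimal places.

|Parcel A ∪ Parcel B| = 123.0071.
|(Parcel A ∪ Parcel B) ∩ Parcel C| = 87.04.

87.04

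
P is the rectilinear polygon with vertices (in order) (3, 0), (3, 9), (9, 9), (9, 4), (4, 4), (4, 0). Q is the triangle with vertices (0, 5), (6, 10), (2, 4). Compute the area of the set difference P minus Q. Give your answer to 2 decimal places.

31.27

|P| = 34, |P∩Q| = 2.7333.
|P ∖ Q| = |P| − |P∩Q| = 34 − 2.7333 = 31.27.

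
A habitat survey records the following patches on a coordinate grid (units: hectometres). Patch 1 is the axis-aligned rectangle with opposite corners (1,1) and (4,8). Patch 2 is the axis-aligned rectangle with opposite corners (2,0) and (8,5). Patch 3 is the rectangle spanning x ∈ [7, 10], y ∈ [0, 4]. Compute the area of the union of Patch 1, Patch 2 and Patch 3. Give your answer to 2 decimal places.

By inclusion–exclusion:
Individual areas: |Patch 1| = 21, |Patch 2| = 30, |Patch 3| = 12.
|Patch 1∩Patch 2|: x∈[2,4], y∈[1,5] → 2·4 = 8.
|Patch 1∩Patch 3| = 0 (no overlap).
|Patch 2∩Patch 3|: x∈[7,8], y∈[0,4] → 1·4 = 4.
|Patch 1∩Patch 2∩Patch 3| = 0.
|Patch 1 ∪ Patch 2 ∪ Patch 3| = 63 − 12 + 0 = 51.00.

51.00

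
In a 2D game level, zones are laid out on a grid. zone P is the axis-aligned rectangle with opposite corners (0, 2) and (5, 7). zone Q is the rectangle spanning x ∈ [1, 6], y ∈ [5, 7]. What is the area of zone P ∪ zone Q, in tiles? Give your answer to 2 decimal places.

27.00

By inclusion–exclusion:
Individual areas: |zone P| = 25, |zone Q| = 10.
|zone P∩zone Q|: x∈[1,5], y∈[5,7] → 4·2 = 8.
|zone P ∪ zone Q| = 35 − 8 = 27.00.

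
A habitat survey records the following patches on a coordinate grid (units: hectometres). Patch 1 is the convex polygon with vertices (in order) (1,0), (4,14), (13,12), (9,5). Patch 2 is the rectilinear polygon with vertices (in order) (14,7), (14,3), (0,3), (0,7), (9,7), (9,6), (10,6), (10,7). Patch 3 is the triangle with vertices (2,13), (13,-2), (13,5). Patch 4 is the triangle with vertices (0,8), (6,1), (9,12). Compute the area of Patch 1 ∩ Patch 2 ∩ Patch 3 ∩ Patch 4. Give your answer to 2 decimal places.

0.76

The intersection is the polygon with vertices (6.4,7), (7.636,7), (7.301,5.771).
By the shoelace formula its area is 0.76.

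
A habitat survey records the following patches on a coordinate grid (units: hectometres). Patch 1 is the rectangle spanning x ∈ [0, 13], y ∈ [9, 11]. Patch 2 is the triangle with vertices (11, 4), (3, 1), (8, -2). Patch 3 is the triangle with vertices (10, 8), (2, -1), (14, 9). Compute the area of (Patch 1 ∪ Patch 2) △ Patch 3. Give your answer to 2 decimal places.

|Patch 1 ∪ Patch 2| = 45.5.
|(Patch 1 ∪ Patch 2) ∩ Patch 3| = 0.7215.
|(Patch 1 ∪ Patch 2) △ Patch 3| = 45.5 + 14 − 1.4431 = 58.06.

58.06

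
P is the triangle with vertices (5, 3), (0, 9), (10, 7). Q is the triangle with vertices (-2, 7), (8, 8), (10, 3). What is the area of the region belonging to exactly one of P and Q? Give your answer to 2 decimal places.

17.07

|P| = 25, |Q| = 26, |P∩Q| = 16.9641.
|P △ Q| = |P| + |Q| − 2·|P∩Q| = 25 + 26 − 33.9282 = 17.07.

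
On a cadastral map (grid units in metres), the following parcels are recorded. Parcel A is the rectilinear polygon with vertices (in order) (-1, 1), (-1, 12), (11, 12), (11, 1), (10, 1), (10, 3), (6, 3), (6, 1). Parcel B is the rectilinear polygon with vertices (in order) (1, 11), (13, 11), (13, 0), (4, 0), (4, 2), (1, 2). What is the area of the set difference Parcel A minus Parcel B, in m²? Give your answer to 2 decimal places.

35.00

|Parcel A| = 124, |Parcel A∩Parcel B| = 89.
|Parcel A ∖ Parcel B| = |Parcel A| − |Parcel A∩Parcel B| = 124 − 89 = 35.00.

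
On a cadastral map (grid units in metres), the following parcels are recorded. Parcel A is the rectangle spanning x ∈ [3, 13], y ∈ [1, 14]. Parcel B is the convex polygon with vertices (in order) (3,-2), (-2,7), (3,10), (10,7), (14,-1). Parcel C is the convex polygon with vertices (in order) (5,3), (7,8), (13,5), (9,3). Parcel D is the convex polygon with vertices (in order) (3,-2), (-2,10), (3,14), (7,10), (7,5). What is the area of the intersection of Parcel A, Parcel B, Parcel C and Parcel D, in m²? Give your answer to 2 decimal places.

The intersection is the polygon with vertices (5,3), (7,8), (7,5), (5.857,3).
By the shoelace formula its area is 3.86.

3.86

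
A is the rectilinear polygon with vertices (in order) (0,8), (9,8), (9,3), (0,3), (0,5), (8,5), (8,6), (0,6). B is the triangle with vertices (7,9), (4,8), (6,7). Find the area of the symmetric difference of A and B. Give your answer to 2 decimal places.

37.00

|A| = 37, |B| = 2.5, |A∩B| = 1.25.
|A △ B| = |A| + |B| − 2·|A∩B| = 37 + 2.5 − 2.5 = 37.00.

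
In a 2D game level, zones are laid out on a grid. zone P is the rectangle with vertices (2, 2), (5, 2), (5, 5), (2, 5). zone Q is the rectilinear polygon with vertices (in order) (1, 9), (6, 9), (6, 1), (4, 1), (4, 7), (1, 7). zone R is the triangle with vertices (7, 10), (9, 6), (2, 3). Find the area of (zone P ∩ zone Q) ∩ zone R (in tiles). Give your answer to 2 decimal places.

The region (zone P ∩ zone Q) ∩ zone R is the polygon with vertices (5,4.286), (4,3.857), (4,5), (5,5).
By the shoelace formula its area is 0.93.

0.93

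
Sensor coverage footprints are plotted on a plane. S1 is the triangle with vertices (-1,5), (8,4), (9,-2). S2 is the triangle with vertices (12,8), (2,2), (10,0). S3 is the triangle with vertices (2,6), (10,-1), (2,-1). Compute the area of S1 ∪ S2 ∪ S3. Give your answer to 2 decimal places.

By inclusion–exclusion:
Individual areas: |S1| = 26.5, |S2| = 34, |S3| = 28.
|S1∩S2| = 13.9768.
|S1∩S3| = 15.2749.
|S2∩S3| = 7.3763.
|S1∩S2∩S3| = 6.7878.
|S1 ∪ S2 ∪ S3| = 88.5 − 36.628 + 6.7878 = 58.66.

58.66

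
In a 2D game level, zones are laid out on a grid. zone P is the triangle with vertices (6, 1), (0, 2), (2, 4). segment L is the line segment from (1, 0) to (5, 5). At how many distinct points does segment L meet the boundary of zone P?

The segment meets the boundary at (3.375,2.969), (2.294,1.618).

2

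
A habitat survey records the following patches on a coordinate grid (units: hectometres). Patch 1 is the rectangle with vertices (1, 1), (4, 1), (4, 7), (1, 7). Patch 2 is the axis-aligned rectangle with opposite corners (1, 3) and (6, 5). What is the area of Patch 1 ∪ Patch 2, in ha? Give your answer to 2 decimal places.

By inclusion–exclusion:
Individual areas: |Patch 1| = 18, |Patch 2| = 10.
|Patch 1∩Patch 2|: x∈[1,4], y∈[3,5] → 3·2 = 6.
|Patch 1 ∪ Patch 2| = 28 − 6 = 22.00.

22.00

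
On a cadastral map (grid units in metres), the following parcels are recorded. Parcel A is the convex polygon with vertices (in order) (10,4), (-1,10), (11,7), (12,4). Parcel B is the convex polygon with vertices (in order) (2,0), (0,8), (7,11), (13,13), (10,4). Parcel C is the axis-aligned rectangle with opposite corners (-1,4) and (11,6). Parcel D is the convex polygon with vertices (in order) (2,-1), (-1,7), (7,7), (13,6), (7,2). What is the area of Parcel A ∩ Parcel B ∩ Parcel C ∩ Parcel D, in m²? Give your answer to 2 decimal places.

4.33

The intersection is the polygon with vertices (6.333,6), (10.667,6), (10,4).
By the shoelace formula its area is 4.33.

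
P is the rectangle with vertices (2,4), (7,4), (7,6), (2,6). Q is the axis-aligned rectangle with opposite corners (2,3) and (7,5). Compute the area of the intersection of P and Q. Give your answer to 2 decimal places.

|P∩Q|: x∈[2,7], y∈[4,5] → 5·1 = 5.

5.00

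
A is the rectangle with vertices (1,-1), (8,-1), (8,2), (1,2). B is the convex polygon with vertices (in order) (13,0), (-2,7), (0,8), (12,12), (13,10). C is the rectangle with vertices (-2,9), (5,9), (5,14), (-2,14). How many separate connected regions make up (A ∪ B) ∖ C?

(A ∪ B) ∖ C splits into 2 disjoint pieces (area 21, area 92.8333).

2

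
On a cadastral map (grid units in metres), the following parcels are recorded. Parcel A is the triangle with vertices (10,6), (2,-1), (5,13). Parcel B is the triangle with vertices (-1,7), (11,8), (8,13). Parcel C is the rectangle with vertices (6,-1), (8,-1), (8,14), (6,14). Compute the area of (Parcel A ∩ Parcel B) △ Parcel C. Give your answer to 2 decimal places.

|Parcel A ∩ Parcel B| = 12.0289.
|(Parcel A ∩ Parcel B) ∩ Parcel C| = 5.0667.
|(Parcel A ∩ Parcel B) △ Parcel C| = 12.0289 + 30 − 10.1333 = 31.90.

31.90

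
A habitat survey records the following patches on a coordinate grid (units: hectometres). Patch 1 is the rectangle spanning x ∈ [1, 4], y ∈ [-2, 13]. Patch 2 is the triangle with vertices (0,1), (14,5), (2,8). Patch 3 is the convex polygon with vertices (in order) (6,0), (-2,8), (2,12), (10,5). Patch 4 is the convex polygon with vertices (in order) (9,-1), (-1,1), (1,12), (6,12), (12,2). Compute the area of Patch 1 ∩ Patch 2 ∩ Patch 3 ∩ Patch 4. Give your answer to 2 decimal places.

11.27

The intersection is the polygon with vertices (1.111,4.889), (2,8), (4,7.5), (4,2.143), (3.889,2.111).
By the shoelace formula its area is 11.27.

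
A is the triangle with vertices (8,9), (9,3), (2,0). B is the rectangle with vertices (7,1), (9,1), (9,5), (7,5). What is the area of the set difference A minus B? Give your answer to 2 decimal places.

17.98

|A| = 22.5, |A∩B| = 4.5238.
|A ∖ B| = |A| − |A∩B| = 22.5 − 4.5238 = 17.98.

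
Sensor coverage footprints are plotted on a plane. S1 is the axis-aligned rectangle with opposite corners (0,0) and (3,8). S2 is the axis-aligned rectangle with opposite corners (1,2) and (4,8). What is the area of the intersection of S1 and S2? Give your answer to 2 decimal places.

|S1∩S2|: x∈[1,3], y∈[2,8] → 2·6 = 12.

12.00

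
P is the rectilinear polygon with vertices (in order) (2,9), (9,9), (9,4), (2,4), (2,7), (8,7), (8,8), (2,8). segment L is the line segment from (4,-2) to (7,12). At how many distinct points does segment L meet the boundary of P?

The segment meets the boundary at (6.143,8), (5.929,7), (6.357,9), (5.286,4).

4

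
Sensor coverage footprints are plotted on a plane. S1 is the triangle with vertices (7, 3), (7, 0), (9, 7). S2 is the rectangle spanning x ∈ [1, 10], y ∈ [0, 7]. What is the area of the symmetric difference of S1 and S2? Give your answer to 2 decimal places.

60.00

|S1| = 3, |S2| = 63, |S1∩S2| = 3.
|S1 △ S2| = |S1| + |S2| − 2·|S1∩S2| = 3 + 63 − 6 = 60.00.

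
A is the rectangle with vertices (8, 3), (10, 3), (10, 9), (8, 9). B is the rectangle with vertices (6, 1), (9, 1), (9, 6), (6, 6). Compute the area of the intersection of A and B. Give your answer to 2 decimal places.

|A∩B|: x∈[8,9], y∈[3,6] → 1·3 = 3.

3.00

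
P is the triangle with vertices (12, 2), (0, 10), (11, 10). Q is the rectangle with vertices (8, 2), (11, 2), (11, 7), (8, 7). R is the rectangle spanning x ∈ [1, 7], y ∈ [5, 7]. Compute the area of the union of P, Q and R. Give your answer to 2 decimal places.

By inclusion–exclusion:
Individual areas: |P| = 44, |Q| = 15, |R| = 12.
|P∩Q| = 10.
|P∩R| = 2.0833.
|Q∩R| = 0 (no overlap).
|P∩Q∩R| = 0.
|P ∪ Q ∪ R| = 71 − 12.0833 + 0 = 58.92.

58.92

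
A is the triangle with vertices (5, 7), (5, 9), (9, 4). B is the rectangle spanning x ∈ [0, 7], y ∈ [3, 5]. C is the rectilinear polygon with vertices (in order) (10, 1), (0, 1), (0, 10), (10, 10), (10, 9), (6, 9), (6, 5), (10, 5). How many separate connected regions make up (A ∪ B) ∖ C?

(A ∪ B) ∖ C is a single connected region.

1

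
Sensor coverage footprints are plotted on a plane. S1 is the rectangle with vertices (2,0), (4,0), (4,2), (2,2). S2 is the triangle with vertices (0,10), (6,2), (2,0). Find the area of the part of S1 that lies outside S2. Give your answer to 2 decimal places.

|S1| = 4, |S1∩S2| = 3.
|S1 ∖ S2| = |S1| − |S1∩S2| = 4 − 3 = 1.00.

1.00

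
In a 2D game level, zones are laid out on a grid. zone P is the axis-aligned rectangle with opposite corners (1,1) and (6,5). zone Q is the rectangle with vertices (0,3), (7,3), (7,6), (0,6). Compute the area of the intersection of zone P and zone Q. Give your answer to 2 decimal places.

10.00

|zone P∩zone Q|: x∈[1,6], y∈[3,5] → 5·2 = 10.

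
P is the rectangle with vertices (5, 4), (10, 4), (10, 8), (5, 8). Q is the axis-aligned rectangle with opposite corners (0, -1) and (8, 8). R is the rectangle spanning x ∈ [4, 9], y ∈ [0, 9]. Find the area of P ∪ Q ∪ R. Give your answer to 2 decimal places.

By inclusion–exclusion:
Individual areas: |P| = 20, |Q| = 72, |R| = 45.
|P∩Q|: x∈[5,8], y∈[4,8] → 3·4 = 12.
|P∩R|: x∈[5,9], y∈[4,8] → 4·4 = 16.
|Q∩R|: x∈[4,8], y∈[0,8] → 4·8 = 32.
|P∩Q∩R| = 12.
|P ∪ Q ∪ R| = 137 − 60 + 12 = 89.00.

89.00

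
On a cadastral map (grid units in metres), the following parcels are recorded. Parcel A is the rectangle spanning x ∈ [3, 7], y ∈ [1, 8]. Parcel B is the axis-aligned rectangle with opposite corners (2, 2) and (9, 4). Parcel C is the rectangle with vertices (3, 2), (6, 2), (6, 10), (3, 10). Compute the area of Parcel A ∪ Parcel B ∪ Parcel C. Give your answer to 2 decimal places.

By inclusion–exclusion:
Individual areas: |Parcel A| = 28, |Parcel B| = 14, |Parcel C| = 24.
|Parcel A∩Parcel B|: x∈[3,7], y∈[2,4] → 4·2 = 8.
|Parcel A∩Parcel C|: x∈[3,6], y∈[2,8] → 3·6 = 18.
|Parcel B∩Parcel C|: x∈[3,6], y∈[2,4] → 3·2 = 6.
|Parcel A∩Parcel B∩Parcel C| = 6.
|Parcel A ∪ Parcel B ∪ Parcel C| = 66 − 32 + 6 = 40.00.

40.00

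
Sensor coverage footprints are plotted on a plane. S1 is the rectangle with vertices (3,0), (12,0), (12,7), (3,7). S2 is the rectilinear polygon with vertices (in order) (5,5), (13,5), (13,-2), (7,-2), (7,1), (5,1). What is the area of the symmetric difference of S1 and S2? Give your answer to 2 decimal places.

47.00

|S1| = 63, |S2| = 50, |S1∩S2| = 33.
|S1 △ S2| = |S1| + |S2| − 2·|S1∩S2| = 63 + 50 − 66 = 47.00.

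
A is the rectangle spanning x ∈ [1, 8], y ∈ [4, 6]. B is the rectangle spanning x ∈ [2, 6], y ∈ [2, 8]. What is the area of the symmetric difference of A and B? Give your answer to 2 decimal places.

|A∩B|: x∈[2,6], y∈[4,6] → 4·2 = 8.
|A △ B| = |A| + |B| − 2·|A∩B| = 14 + 24 − 16 = 22.00.

22.00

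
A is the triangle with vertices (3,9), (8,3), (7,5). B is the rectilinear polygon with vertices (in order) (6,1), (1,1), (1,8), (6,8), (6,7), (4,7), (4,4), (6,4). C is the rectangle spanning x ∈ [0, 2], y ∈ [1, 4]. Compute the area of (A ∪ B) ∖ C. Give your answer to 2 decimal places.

|A ∪ B| = 30.75.
|(A ∪ B) ∩ C| = 3.
|(A ∪ B) ∖ C| = 30.75 − 3 = 27.75.

27.75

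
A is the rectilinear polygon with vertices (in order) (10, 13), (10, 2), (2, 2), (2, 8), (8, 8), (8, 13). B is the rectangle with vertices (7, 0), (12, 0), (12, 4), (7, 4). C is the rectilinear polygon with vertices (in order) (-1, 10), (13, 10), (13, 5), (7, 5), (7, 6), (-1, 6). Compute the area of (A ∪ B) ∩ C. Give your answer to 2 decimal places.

The region (A ∪ B) ∩ C is the polygon with vertices (2,8), (8,8), (8,10), (10,10), (10,5), (7,5), (7,6), (2,6).
By the shoelace formula its area is 23.00.

23.00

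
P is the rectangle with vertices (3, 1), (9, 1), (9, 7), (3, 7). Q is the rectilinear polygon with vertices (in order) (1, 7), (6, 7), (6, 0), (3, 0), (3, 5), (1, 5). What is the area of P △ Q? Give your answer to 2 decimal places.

25.00

|P| = 36, |Q| = 25, |P∩Q| = 18.
|P △ Q| = |P| + |Q| − 2·|P∩Q| = 36 + 25 − 36 = 25.00.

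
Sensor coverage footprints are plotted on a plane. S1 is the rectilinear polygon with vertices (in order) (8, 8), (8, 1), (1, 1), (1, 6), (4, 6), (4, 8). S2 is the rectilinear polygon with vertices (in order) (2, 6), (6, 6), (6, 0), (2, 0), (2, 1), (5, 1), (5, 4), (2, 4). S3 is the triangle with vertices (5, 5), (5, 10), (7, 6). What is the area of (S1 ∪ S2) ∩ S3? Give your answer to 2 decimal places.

4.00

The region (S1 ∪ S2) ∩ S3 is the polygon with vertices (6,8), (7,6), (5,5), (5,8).
By the shoelace formula its area is 4.00.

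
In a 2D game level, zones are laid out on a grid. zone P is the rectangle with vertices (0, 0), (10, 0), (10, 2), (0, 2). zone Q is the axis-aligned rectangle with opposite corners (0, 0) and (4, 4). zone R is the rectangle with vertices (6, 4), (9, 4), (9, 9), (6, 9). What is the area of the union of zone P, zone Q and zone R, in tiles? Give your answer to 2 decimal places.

By inclusion–exclusion:
Individual areas: |zone P| = 20, |zone Q| = 16, |zone R| = 15.
|zone P∩zone Q|: x∈[0,4], y∈[0,2] → 4·2 = 8.
|zone P∩zone R| = 0 (no overlap).
|zone Q∩zone R| = 0 (no overlap).
|zone P∩zone Q∩zone R| = 0.
|zone P ∪ zone Q ∪ zone R| = 51 − 8 + 0 = 43.00.

43.00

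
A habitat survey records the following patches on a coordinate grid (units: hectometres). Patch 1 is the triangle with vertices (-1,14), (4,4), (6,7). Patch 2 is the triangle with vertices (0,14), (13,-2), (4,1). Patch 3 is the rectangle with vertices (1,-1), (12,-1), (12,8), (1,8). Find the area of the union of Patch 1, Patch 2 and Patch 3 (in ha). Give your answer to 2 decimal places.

By inclusion–exclusion:
Individual areas: |Patch 1| = 17.5, |Patch 2| = 52.5, |Patch 3| = 99.
|Patch 1∩Patch 2| = 15.3288.
|Patch 1∩Patch 3| = 8.5.
|Patch 2∩Patch 3| = 42.2981.
|Patch 1∩Patch 2∩Patch 3| = 8.2482.
|Patch 1 ∪ Patch 2 ∪ Patch 3| = 169 − 66.1269 + 8.2482 = 111.12.

111.12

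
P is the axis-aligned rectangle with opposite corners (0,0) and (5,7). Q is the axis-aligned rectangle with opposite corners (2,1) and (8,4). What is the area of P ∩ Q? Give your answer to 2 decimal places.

|P∩Q|: x∈[2,5], y∈[1,4] → 3·3 = 9.

9.00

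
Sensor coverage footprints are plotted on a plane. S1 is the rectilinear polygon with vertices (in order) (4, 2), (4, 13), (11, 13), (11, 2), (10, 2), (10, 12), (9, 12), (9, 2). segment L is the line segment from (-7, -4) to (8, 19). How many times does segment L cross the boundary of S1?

The segment meets the boundary at (4.087,13), (4,12.867).

2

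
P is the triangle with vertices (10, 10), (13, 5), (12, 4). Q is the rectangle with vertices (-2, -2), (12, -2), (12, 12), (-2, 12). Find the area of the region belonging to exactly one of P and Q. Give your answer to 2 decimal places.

194.67

|P| = 4, |Q| = 196, |P∩Q| = 2.6667.
|P △ Q| = |P| + |Q| − 2·|P∩Q| = 4 + 196 − 5.3333 = 194.67.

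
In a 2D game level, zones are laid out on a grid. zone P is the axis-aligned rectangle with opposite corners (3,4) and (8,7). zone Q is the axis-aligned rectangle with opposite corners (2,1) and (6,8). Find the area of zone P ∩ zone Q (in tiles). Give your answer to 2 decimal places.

|zone P∩zone Q|: x∈[3,6], y∈[4,7] → 3·3 = 9.

9.00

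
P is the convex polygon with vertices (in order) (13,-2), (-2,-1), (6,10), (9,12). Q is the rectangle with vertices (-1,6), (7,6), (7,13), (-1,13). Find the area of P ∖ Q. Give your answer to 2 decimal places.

101.35

|P| = 111.5, |P∩Q| = 10.1515.
|P ∖ Q| = |P| − |P∩Q| = 111.5 − 10.1515 = 101.35.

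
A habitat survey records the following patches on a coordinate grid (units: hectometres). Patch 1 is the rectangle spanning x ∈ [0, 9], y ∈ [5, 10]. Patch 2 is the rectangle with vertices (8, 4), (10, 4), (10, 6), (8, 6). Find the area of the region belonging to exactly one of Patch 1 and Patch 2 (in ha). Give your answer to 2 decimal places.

47.00

|Patch 1∩Patch 2|: x∈[8,9], y∈[5,6] → 1·1 = 1.
|Patch 1 △ Patch 2| = |Patch 1| + |Patch 2| − 2·|Patch 1∩Patch 2| = 45 + 4 − 2 = 47.00.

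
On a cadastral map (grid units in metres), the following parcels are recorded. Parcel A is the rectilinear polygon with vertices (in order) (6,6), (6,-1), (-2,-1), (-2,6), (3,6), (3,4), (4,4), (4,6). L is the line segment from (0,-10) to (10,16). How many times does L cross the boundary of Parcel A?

The segment meets the boundary at (6,5.6), (3.462,-1).

2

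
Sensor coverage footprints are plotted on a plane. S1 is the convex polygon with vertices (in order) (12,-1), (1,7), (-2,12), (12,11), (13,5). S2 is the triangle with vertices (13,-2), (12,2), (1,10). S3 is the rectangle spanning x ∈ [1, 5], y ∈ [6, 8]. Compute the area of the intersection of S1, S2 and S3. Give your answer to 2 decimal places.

The intersection is the polygon with vertices (3,8), (3.75,8), (5,7.091), (5,6).
By the shoelace formula its area is 1.43.

1.43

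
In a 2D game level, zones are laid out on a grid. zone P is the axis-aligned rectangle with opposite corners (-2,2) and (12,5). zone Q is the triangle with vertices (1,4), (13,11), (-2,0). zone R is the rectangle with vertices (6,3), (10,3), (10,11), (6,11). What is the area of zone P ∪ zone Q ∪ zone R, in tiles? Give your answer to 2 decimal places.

By inclusion–exclusion:
Individual areas: |zone P| = 42, |zone Q| = 13.5, |zone R| = 32.
|zone P∩zone Q| = 5.961.
|zone P∩zone R|: x∈[6,10], y∈[3,5] → 4·2 = 8.
|zone Q∩zone R| = 3.
|zone P∩zone Q∩zone R| = 0.
|zone P ∪ zone Q ∪ zone R| = 87.5 − 16.961 + 0 = 70.54.

70.54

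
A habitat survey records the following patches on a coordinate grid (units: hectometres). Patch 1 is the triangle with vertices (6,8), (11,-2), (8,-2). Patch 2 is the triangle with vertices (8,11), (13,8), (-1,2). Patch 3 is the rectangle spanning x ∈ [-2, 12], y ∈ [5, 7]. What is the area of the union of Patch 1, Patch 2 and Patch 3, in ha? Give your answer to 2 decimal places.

By inclusion–exclusion:
Individual areas: |Patch 1| = 15, |Patch 2| = 36, |Patch 3| = 28.
|Patch 1∩Patch 2| = 1.024.
|Patch 1∩Patch 3| = 1.2.
|Patch 2∩Patch 3| = 10.6667.
|Patch 1∩Patch 2∩Patch 3| = 0.874.
|Patch 1 ∪ Patch 2 ∪ Patch 3| = 79 − 12.8907 + 0.874 = 66.98.

66.98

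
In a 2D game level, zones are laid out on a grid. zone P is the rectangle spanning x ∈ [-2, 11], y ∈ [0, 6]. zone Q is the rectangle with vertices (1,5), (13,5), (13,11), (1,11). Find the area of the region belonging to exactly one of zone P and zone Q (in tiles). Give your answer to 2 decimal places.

|zone P∩zone Q|: x∈[1,11], y∈[5,6] → 10·1 = 10.
|zone P △ zone Q| = |zone P| + |zone Q| − 2·|zone P∩zone Q| = 78 + 72 − 20 = 130.00.

130.00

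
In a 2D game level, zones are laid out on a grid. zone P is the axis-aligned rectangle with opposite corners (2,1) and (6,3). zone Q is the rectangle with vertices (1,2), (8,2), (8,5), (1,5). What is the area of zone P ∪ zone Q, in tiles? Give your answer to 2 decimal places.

25.00

By inclusion–exclusion:
Individual areas: |zone P| = 8, |zone Q| = 21.
|zone P∩zone Q|: x∈[2,6], y∈[2,3] → 4·1 = 4.
|zone P ∪ zone Q| = 29 − 4 = 25.00.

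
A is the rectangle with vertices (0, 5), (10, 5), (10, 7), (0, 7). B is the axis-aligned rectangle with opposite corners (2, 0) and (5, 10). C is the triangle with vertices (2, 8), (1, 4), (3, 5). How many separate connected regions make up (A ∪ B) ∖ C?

(A ∪ B) ∖ C splits into 2 disjoint pieces (area 38.25, area 3).

2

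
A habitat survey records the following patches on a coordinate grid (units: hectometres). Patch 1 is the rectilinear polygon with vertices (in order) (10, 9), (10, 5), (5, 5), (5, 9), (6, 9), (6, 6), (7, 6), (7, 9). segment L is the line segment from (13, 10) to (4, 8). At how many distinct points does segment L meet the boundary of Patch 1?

4

The segment meets the boundary at (5,8.222), (6,8.444), (7,8.667), (8.5,9).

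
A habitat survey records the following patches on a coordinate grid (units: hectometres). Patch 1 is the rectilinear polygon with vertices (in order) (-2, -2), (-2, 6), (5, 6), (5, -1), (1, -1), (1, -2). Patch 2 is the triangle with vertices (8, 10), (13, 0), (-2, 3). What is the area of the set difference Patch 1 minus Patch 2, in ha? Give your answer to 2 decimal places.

|Patch 1| = 52, |Patch 1∩Patch 2| = 19.4714.
|Patch 1 ∖ Patch 2| = |Patch 1| − |Patch 1∩Patch 2| = 52 − 19.4714 = 32.53.

32.53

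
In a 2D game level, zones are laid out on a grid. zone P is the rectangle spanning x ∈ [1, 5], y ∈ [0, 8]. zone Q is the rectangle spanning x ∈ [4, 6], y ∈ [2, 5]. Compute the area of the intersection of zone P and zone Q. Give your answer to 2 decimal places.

3.00

|zone P∩zone Q|: x∈[4,5], y∈[2,5] → 1·3 = 3.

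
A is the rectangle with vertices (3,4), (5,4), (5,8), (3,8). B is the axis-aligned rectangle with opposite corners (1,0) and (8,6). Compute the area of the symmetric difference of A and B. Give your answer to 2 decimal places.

42.00

|A∩B|: x∈[3,5], y∈[4,6] → 2·2 = 4.
|A △ B| = |A| + |B| − 2·|A∩B| = 8 + 42 − 8 = 42.00.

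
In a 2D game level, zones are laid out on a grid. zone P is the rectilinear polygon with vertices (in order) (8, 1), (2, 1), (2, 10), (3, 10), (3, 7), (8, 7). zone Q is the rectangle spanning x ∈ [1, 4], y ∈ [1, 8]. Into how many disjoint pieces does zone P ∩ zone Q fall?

1

zone P ∩ zone Q is a single connected region.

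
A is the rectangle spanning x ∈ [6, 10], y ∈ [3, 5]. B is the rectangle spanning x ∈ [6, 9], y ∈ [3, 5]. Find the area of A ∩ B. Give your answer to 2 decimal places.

6.00

|A∩B|: x∈[6,9], y∈[3,5] → 3·2 = 6.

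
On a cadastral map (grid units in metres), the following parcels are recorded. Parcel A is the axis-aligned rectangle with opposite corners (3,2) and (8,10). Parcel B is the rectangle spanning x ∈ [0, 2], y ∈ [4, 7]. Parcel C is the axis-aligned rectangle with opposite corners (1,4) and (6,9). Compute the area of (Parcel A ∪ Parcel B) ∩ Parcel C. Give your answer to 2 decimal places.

18.00

|Parcel A ∪ Parcel B| = 46.
|(Parcel A ∪ Parcel B) ∩ Parcel C| = 18.00.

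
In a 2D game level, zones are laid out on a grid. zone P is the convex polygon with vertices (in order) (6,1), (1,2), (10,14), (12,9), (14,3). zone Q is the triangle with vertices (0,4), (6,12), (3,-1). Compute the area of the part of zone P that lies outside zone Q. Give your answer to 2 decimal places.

75.85

|zone P| = 83.5, |zone P∩zone Q| = 7.6536.
|zone P ∖ zone Q| = |zone P| − |zone P∩zone Q| = 83.5 − 7.6536 = 75.85.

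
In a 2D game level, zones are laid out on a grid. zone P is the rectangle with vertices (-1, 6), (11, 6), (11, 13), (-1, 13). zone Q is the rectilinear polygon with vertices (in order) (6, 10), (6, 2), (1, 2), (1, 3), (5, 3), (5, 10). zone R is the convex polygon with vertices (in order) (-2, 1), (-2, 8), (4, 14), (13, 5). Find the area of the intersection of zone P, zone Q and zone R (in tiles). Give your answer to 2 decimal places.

The intersection is the polygon with vertices (5,10), (6,10), (6,6), (5,6).
By the shoelace formula its area is 4.00.

4.00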